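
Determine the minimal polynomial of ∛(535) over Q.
m_α(x) = x^3 - 535

α satisfies α^3 = 535, so x^3 - 535 annihilates α. By the rational root test, a rational root p/q (in lowest terms) of x^3 - 535 would satisfy p^3 = 535 q^3, forcing q = 1 and p^3 = 535; but 535 is not a perfect cube, contradiction. A monic cubic over Q with no rational root is irreducible (any nontrivial factorization would include a linear factor). Hence x^3 - 535 is the minimal polynomial of α, and in particular [Q(α):Q] = 3.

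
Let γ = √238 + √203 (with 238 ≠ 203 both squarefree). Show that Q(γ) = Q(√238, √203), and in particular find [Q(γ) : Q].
[Q(γ) : Q] = 4 (equivalently, Q(γ) = Q(√238, √203))

Obviously Q(γ) ⊆ Q(√238, √203), and [Q(√238, √203):Q] = 4 (since 238, 203 are distinct squarefree integers > 1 with 48314 not a perfect square). To show equality we compute the minimal polynomial of γ. From γ = √238 + √203: γ^2 = 238 + 2√(48314) + 203 = 441 + 2√(48314), so γ^2 - 441 = 2√(48314); squaring, (γ^2 - 441)^2 = 4·48314, i.e. γ^4 - 882γ^2 + 194481 - 193256 = 0, i.e. γ^4 - 882γ^2 + 1225 = 0. So γ is a root of x^4 - 882x^2 + 1225. This polynomial is irreducible over Q: it has no rational root (each ±√238 ± √203 is irrational), and any factorization into two quadratics over Q would force √(48314) ∈ Q (pairing opposite roots) or √238, √203 ∈ Q (other pairings), all impossible. Hence [Q(γ):Q] = 4 = [Q(√238, √203):Q], so Q(γ) = Q(√238, √203).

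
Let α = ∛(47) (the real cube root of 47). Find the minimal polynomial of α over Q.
m_α(x) = x^3 - 47

α satisfies α^3 = 47, so x^3 - 47 annihilates α. By the rational root test, a rational root p/q (in lowest terms) of x^3 - 47 would satisfy p^3 = 47 q^3, forcing q = 1 and p^3 = 47; but 47 is not a perfect cube, contradiction. A monic cubic over Q with no rational root is irreducible (any nontrivial factorization would include a linear factor). Hence x^3 - 47 is the minimal polynomial of α, and in particular [Q(α):Q] = 3.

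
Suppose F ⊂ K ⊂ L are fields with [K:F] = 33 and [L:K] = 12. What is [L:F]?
[L:F] = 396

The tower law says that for any tower of field extensions F ⊂ K ⊂ L with finite degrees, [L:F] = [L:K] · [K:F]. Here this gives [L:F] = 12 · 33 = 396.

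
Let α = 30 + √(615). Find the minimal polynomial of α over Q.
m_α(x) = x^2 - 60x + 285

From α - 30 = √(615), squaring gives (α - 30)^2 = 615, i.e. α^2 - 60α + 900 = 615, so α^2 - 60α + 285 = 0. The discriminant of x^2 - 60x + 285 is (-60)^2 - 4·(285) = 3600 - 1140 = 2460, and 4·(615) is not a perfect square in Q since 615 is squarefree and ≠ 1. Hence x^2 - 60x + 285 is irreducible over Q and is the minimal polynomial of α.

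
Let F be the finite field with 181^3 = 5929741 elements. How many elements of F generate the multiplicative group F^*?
There are φ(5929740) = 1550016 primitive elements

F_q^* is cyclic of order q - 1 = 5929740. A cyclic group of order m has exactly φ(m) generators. Here m = 5929740 = 2^2 · 3^3 · 5 · 79 · 139, so the number of primitive elements is φ(5929740) = 1550016.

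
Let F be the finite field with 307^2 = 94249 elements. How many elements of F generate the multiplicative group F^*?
There are φ(94248) = 23040 primitive elements

F_q^* is cyclic of order q - 1 = 94248. A cyclic group of order m has exactly φ(m) generators. Here m = 94248 = 2^3 · 3^2 · 7 · 11 · 17, so the number of primitive elements is φ(94248) = 23040.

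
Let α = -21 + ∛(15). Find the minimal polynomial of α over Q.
m_α(x) = x^3 + 63x^2 + 1323x + 9246

Set β = α + 21 = ∛(15), so β^3 = 15. Then (α + 21)^3 - 15 = 0, i.e. α is a root of g(x) = (x + 21)^3 - 15 = x^3 + 63x^2 + 1323x + 9246. Since g(x) = h(x + 21) where h(x) = x^3 - 15, and h is irreducible over Q (because 15 is not a perfect cube, so h has no rational root, and a monic cubic with no rational root is irreducible), g is also irreducible (irreducibility is preserved under the substitution x → x + 21). Hence m_α(x) = x^3 + 63x^2 + 1323x + 9246.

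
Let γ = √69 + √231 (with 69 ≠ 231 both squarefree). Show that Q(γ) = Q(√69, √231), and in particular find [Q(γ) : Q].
[Q(γ) : Q] = 4 (equivalently, Q(γ) = Q(√69, √231))

Obviously Q(γ) ⊆ Q(√69, √231), and [Q(√69, √231):Q] = 4 (since 69, 231 are distinct squarefree integers > 1 with 15939 not a perfect square). To show equality we compute the minimal polynomial of γ. From γ = √69 + √231: γ^2 = 69 + 2√(15939) + 231 = 300 + 2√(15939), so γ^2 - 300 = 2√(15939); squaring, (γ^2 - 300)^2 = 4·15939, i.e. γ^4 - 600γ^2 + 90000 - 63756 = 0, i.e. γ^4 - 600γ^2 + 26244 = 0. So γ is a root of x^4 - 600x^2 + 26244. This polynomial is irreducible over Q: it has no rational root (each ±√69 ± √231 is irrational), and any factorization into two quadratics over Q would force √(15939) ∈ Q (pairing opposite roots) or √69, √231 ∈ Q (other pairings), all impossible. Hence [Q(γ):Q] = 4 = [Q(√69, √231):Q], so Q(γ) = Q(√69, √231).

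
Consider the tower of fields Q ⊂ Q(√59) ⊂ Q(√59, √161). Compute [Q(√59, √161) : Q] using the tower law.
[Q(√59, √161) : Q] = 4

[Q(√59):Q] = 2 (min poly x^2 - 59, irreducible since 59 is squarefree > 1). For the top step, suppose √161 ∈ Q(√59), say √161 = c + d√59 with c, d ∈ Q. Squaring: 161 = c^2 + 59d^2 + 2cd√59. Since √59 ∉ Q this forces 2cd = 0. If d = 0 then √161 = c ∈ Q, contradicting 161 squarefree > 1. If c = 0 then 161 = 59d^2, so 59·161 = (59d)^2 is a perfect square in Q — but 59·161 = 9499 is not a perfect square (since 59 and 161 are distinct squarefree integers). Contradiction. Hence √161 ∉ Q(√59), so x^2 - 161 stays irreducible over Q(√59) and [Q(√59, √161) : Q(√59)] = 2. By the tower law, [Q(√59, √161) : Q] = 2 · 2 = 4.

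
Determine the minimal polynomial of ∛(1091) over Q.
m_α(x) = x^3 - 1091

α satisfies α^3 = 1091, so x^3 - 1091 annihilates α. By the rational root test, a rational root p/q (in lowest terms) of x^3 - 1091 would satisfy p^3 = 1091 q^3, forcing q = 1 and p^3 = 1091; but 1091 is not a perfect cube, contradiction. A monic cubic over Q with no rational root is irreducible (any nontrivial factorization would include a linear factor). Hence x^3 - 1091 is the minimal polynomial of α, and in particular [Q(α):Q] = 3.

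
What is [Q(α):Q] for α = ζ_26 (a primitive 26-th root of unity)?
[Q(α):Q] = 12

The minimal polynomial of ζ_26 over Q is the 26-th cyclotomic polynomial Φ_26(x), which is irreducible over Q and has degree φ(26) = 12. Hence [Q(α):Q] = φ(26) = 12.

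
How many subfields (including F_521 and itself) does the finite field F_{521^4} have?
F_{521^4} has 3 subfields

The subfields of F_{p^n} are exactly the fields F_{p^d} for d | n (each is the fixed field of the unique index-d subgroup of Gal(F_{p^n}/F_p) ≅ Z/nZ). The divisors of n = 4 are {1, 2, 4}, giving 3 subfields: F_{521^1}, F_{521^2}, F_{521^4}.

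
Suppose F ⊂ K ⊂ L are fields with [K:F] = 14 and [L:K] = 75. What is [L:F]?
[L:F] = 1050

The tower law says that for any tower of field extensions F ⊂ K ⊂ L with finite degrees, [L:F] = [L:K] · [K:F]. Here this gives [L:F] = 75 · 14 = 1050.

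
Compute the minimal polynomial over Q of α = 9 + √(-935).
m_α(x) = x^2 - 18x + 1016

From α - 9 = √(-935), squaring gives (α - 9)^2 = -935, i.e. α^2 - 18α + 81 = -935, so α^2 - 18α + 1016 = 0. The discriminant of x^2 - 18x + 1016 is (-18)^2 - 4·(1016) = 324 - 4064 = -3740, and 4·(-935) is not a perfect square in Q since -935 is squarefree and ≠ 1. Hence x^2 - 18x + 1016 is irreducible over Q and is the minimal polynomial of α.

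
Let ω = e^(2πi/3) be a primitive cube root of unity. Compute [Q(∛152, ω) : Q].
[Q(∛152, ω) : Q] = 6

[Q(∛152):Q] = 3 (min poly x^3 - 152, irreducible since 152 is not a perfect cube). [Q(ω):Q] = 2 (min poly x^2 + x + 1). Since Q(∛152) ⊂ R and ω ∉ R, we have ω ∉ Q(∛152), so x^2 + x + 1 remains irreducible over Q(∛152) and [Q(∛152, ω) : Q(∛152)] = 2. By the tower law, [Q(∛152, ω) : Q] = 3 · 2 = 6. (In fact Q(∛152, ω) is the splitting field of x^3 - 152 over Q.)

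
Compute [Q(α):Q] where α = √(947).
[Q(α):Q] = 2

[Q(α):Q] equals the degree of the minimal polynomial of α. Here α^2 = 947 and x^2 - 947 is irreducible (d = 947 is squarefree, ≠ 1, hence not a square), so deg(m_α) = 2. Thus [Q(α):Q] = 2.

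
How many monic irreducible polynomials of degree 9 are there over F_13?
There are 1178277464 monic irreducible polynomials of degree 9 over F_13

Each element of F_{13^9} that lies in no proper subfield is a root of exactly one monic irreducible of degree 9 over F_13, and each such polynomial has 9 distinct roots in F_{13^9}. By Möbius inversion the count is N_13(9) = (1/9) Σ_{d|9} μ(9/d) · 13^d = (1/9)(μ(9)·13^1 + μ(3)·13^3 + μ(1)·13^9) = 10604497176/9 = 1178277464.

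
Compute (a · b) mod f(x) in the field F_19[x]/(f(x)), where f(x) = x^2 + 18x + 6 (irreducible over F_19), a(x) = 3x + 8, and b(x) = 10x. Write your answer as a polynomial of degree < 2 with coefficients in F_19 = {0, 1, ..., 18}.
a · b ≡ 15x + 10 (mod f(x))

Multiply in F_19[x]: a(x)·b(x) = (3x + 8)·(10x) = 11x^2 + 4x. This has degree ≥ 2, so divide by f(x) over F_19: 11x^2 + 4x = (11)·(x^2 + 18x + 6) + (15x + 10). Hence a·b ≡ 15x + 10 (mod f). (F_19[x]/(f) is a field with 19^2 = 361 elements since f is irreducible of degree 2.)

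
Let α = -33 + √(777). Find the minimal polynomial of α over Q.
m_α(x) = x^2 + 66x + 312

From α + 33 = √(777), squaring gives (α + 33)^2 = 777, i.e. α^2 + 66α + 1089 = 777, so α^2 + 66α + 312 = 0. The discriminant of x^2 + 66x + 312 is (66)^2 - 4·(312) = 4356 - 1248 = 3108, and 4·(777) is not a perfect square in Q since 777 is squarefree and ≠ 1. Hence x^2 + 66x + 312 is irreducible over Q and is the minimal polynomial of α.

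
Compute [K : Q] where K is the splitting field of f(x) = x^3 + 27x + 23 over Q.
[K : Q] = 6

By the rational root test, any rational root of the monic integer polynomial f(x) = x^3 + 27x + 23 must be an integer dividing the constant term 23, i.e. one of ±{1, 23}. Evaluating: f(1) = 51, f(-1) = -5, f(23) = 12811, f(-23) = -12765; none is 0, so f has no rational root and is therefore irreducible over Q (a cubic with no linear factor over a field is irreducible). For an irreducible cubic, the Galois group is A_3 or S_3 according as the discriminant disc(f) = -4a^3 - 27b^2 = -4·(27)^3 - 27·(23)^2 = -93015 is or is not a square in Q. Here disc(f) = -93015 is not a perfect square in Q, so the Galois group of f over Q is not contained in A_3 and must be all of S_3. The splitting field has degree |S_3| = 6 over Q, so [K : Q] = 6.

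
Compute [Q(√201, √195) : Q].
[Q(√201, √195) : Q] = 4

[Q(√201):Q] = 2 (min poly x^2 - 201, irreducible since 201 is squarefree > 1). For the top step, suppose √195 ∈ Q(√201), say √195 = c + d√201 with c, d ∈ Q. Squaring: 195 = c^2 + 201d^2 + 2cd√201. Since √201 ∉ Q this forces 2cd = 0. If d = 0 then √195 = c ∈ Q, contradicting 195 squarefree > 1. If c = 0 then 195 = 201d^2, so 201·195 = (201d)^2 is a perfect square in Q — but 201·195 = 39195 is not a perfect square (since 201 and 195 are distinct squarefree integers). Contradiction. Hence √195 ∉ Q(√201), so x^2 - 195 stays irreducible over Q(√201) and [Q(√201, √195) : Q(√201)] = 2. By the tower law, [Q(√201, √195) : Q] = 2 · 2 = 4.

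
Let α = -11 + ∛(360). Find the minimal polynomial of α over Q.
m_α(x) = x^3 + 33x^2 + 363x + 971

Set β = α + 11 = ∛(360), so β^3 = 360. Then (α + 11)^3 - 360 = 0, i.e. α is a root of g(x) = (x + 11)^3 - 360 = x^3 + 33x^2 + 363x + 971. Since g(x) = h(x + 11) where h(x) = x^3 - 360, and h is irreducible over Q (because 360 is not a perfect cube, so h has no rational root, and a monic cubic with no rational root is irreducible), g is also irreducible (irreducibility is preserved under the substitution x → x + 11). Hence m_α(x) = x^3 + 33x^2 + 363x + 971.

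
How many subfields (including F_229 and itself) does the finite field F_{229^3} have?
F_{229^3} has 2 subfields

The subfields of F_{p^n} are exactly the fields F_{p^d} for d | n (each is the fixed field of the unique index-d subgroup of Gal(F_{p^n}/F_p) ≅ Z/nZ). The divisors of n = 3 are {1, 3}, giving 2 subfields: F_{229^1}, F_{229^3}.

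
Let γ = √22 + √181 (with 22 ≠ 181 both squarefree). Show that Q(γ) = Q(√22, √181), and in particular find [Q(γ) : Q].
[Q(γ) : Q] = 4 (equivalently, Q(γ) = Q(√22, √181))

Obviously Q(γ) ⊆ Q(√22, √181), and [Q(√22, √181):Q] = 4 (since 22, 181 are distinct squarefree integers > 1 with 3982 not a perfect square). To show equality we compute the minimal polynomial of γ. From γ = √22 + √181: γ^2 = 22 + 2√(3982) + 181 = 203 + 2√(3982), so γ^2 - 203 = 2√(3982); squaring, (γ^2 - 203)^2 = 4·3982, i.e. γ^4 - 406γ^2 + 41209 - 15928 = 0, i.e. γ^4 - 406γ^2 + 25281 = 0. So γ is a root of x^4 - 406x^2 + 25281. This polynomial is irreducible over Q: it has no rational root (each ±√22 ± √181 is irrational), and any factorization into two quadratics over Q would force √(3982) ∈ Q (pairing opposite roots) or √22, √181 ∈ Q (other pairings), all impossible. Hence [Q(γ):Q] = 4 = [Q(√22, √181):Q], so Q(γ) = Q(√22, √181).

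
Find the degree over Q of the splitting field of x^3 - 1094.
[K : Q] = 6

The roots of x^3 - 1094 are ∛1094, ω∛1094, ω^2∛1094 where ω = e^(2πi/3) is a primitive cube root of unity, so K = Q(∛1094, ω). Now [Q(∛1094):Q] = 3 (since 1094 is not a perfect cube, x^3 - 1094 is irreducible) and [Q(ω):Q] = 2. Both 2 and 3 divide [K:Q], and [K:Q] ≤ 3·2 = 6, so [K:Q] = 6. (Equivalently: Q(∛1094) ⊂ R but ω ∉ R, so [K : Q(∛1094)] = 2.)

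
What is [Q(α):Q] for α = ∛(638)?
[Q(α):Q] = 3

The minimal polynomial of α is x^3 - 638, irreducible over Q since 638 is not a perfect cube (so x^3 - 638 has no rational root). Hence [Q(α):Q] = deg(m_α) = 3.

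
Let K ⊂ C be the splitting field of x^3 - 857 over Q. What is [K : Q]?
[K : Q] = 6

The roots of x^3 - 857 are ∛857, ω∛857, ω^2∛857 where ω = e^(2πi/3) is a primitive cube root of unity, so K = Q(∛857, ω). Now [Q(∛857):Q] = 3 (since 857 is not a perfect cube, x^3 - 857 is irreducible) and [Q(ω):Q] = 2. Both 2 and 3 divide [K:Q], and [K:Q] ≤ 3·2 = 6, so [K:Q] = 6. (Equivalently: Q(∛857) ⊂ R but ω ∉ R, so [K : Q(∛857)] = 2.)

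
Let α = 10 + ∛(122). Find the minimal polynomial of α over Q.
m_α(x) = x^3 - 30x^2 + 300x - 1122

Set β = α - 10 = ∛(122), so β^3 = 122. Then (α - 10)^3 - 122 = 0, i.e. α is a root of g(x) = (x - 10)^3 - 122 = x^3 - 30x^2 + 300x - 1122. Since g(x) = h(x - 10) where h(x) = x^3 - 122, and h is irreducible over Q (because 122 is not a perfect cube, so h has no rational root, and a monic cubic with no rational root is irreducible), g is also irreducible (irreducibility is preserved under the substitution x → x - 10). Hence m_α(x) = x^3 - 30x^2 + 300x - 1122.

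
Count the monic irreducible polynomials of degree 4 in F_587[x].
There are 29681862798 monic irreducible polynomials of degree 4 over F_587

Each element of F_{587^4} that lies in no proper subfield is a root of exactly one monic irreducible of degree 4 over F_587, and each such polynomial has 4 distinct roots in F_{587^4}. By Möbius inversion the count is N_587(4) = (1/4) Σ_{d|4} μ(4/d) · 587^d = (1/4)(μ(4)·587^1 + μ(2)·587^2 + μ(1)·587^4) = 118727451192/4 = 29681862798.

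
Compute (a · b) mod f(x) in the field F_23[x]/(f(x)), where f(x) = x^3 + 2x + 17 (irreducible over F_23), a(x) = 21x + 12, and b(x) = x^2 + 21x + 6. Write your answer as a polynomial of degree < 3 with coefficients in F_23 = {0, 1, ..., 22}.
a · b ≡ 16x^2 + 14x + 14 (mod f(x))

Multiply in F_23[x]: a(x)·b(x) = (21x + 12)·(x^2 + 21x + 6) = 21x^3 + 16x^2 + 10x + 3. This has degree ≥ 3, so divide by f(x) over F_23: 21x^3 + 16x^2 + 10x + 3 = (21)·(x^3 + 2x + 17) + (16x^2 + 14x + 14). Hence a·b ≡ 16x^2 + 14x + 14 (mod f). (F_23[x]/(f) is a field with 23^3 = 12167 elements since f is irreducible of degree 3.)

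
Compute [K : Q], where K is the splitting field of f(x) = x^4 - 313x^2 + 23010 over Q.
[K : Q] = 4

Solving the quadratic in x^2: x^2 = (313 ± √(313^2 - 4·23010))/2 = (313 ± √5929)/2 = (313 ± 77)/2, giving x^2 = 118 or x^2 = 195. So f(x) = (x^2 - 118)(x^2 - 195) and the roots of f are ±√118, ±√195. Hence the splitting field is K = Q(√118, √195). Since 118 and 195 are distinct squarefree integers > 1, their product 23010 is not a perfect square, so √195 ∉ Q(√118). By the tower law [K:Q] = [Q(√118,√195):Q(√118)] · [Q(√118):Q] = 2 · 2 = 4.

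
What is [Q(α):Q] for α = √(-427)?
[Q(α):Q] = 2

[Q(α):Q] equals the degree of the minimal polynomial of α. Here α^2 = -427 and x^2 + 427 is irreducible (d = -427 is squarefree, ≠ 1, hence not a square), so deg(m_α) = 2. Thus [Q(α):Q] = 2.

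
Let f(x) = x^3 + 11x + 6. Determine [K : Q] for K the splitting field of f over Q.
[K : Q] = 6

By the rational root test, any rational root of the monic integer polynomial f(x) = x^3 + 11x + 6 must be an integer dividing the constant term 6, i.e. one of ±{1, 2, 3, 6}. Evaluating: f(1) = 18, f(-1) = -6, f(2) = 36, f(-2) = -24, f(3) = 66, f(-3) = -54, f(6) = 288, f(-6) = -276; none is 0, so f has no rational root and is therefore irreducible over Q (a cubic with no linear factor over a field is irreducible). For an irreducible cubic, the Galois group is A_3 or S_3 according as the discriminant disc(f) = -4a^3 - 27b^2 = -4·(11)^3 - 27·(6)^2 = -6296 is or is not a square in Q. Here disc(f) = -6296 is not a perfect square in Q, so the Galois group of f over Q is not contained in A_3 and must be all of S_3. The splitting field has degree |S_3| = 6 over Q, so [K : Q] = 6.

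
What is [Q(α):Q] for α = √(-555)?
[Q(α):Q] = 2

[Q(α):Q] equals the degree of the minimal polynomial of α. Here α^2 = -555 and x^2 + 555 is irreducible (d = -555 is squarefree, ≠ 1, hence not a square), so deg(m_α) = 2. Thus [Q(α):Q] = 2.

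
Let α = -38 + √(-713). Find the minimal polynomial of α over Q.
m_α(x) = x^2 + 76x + 2157

From α + 38 = √(-713), squaring gives (α + 38)^2 = -713, i.e. α^2 + 76α + 1444 = -713, so α^2 + 76α + 2157 = 0. The discriminant of x^2 + 76x + 2157 is (76)^2 - 4·(2157) = 5776 - 8628 = -2852, and 4·(-713) is not a perfect square in Q since -713 is squarefree and ≠ 1. Hence x^2 + 76x + 2157 is irreducible over Q and is the minimal polynomial of α.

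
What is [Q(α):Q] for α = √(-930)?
[Q(α):Q] = 2

[Q(α):Q] equals the degree of the minimal polynomial of α. Here α^2 = -930 and x^2 + 930 is irreducible (d = -930 is squarefree, ≠ 1, hence not a square), so deg(m_α) = 2. Thus [Q(α):Q] = 2.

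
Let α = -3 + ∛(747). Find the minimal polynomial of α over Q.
m_α(x) = x^3 + 9x^2 + 27x - 720

Set β = α + 3 = ∛(747), so β^3 = 747. Then (α + 3)^3 - 747 = 0, i.e. α is a root of g(x) = (x + 3)^3 - 747 = x^3 + 9x^2 + 27x - 720. Since g(x) = h(x + 3) where h(x) = x^3 - 747, and h is irreducible over Q (because 747 is not a perfect cube, so h has no rational root, and a monic cubic with no rational root is irreducible), g is also irreducible (irreducibility is preserved under the substitution x → x + 3). Hence m_α(x) = x^3 + 9x^2 + 27x - 720.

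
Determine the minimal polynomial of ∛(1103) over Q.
m_α(x) = x^3 - 1103

α satisfies α^3 = 1103, so x^3 - 1103 annihilates α. By the rational root test, a rational root p/q (in lowest terms) of x^3 - 1103 would satisfy p^3 = 1103 q^3, forcing q = 1 and p^3 = 1103; but 1103 is not a perfect cube, contradiction. A monic cubic over Q with no rational root is irreducible (any nontrivial factorization would include a linear factor). Hence x^3 - 1103 is the minimal polynomial of α, and in particular [Q(α):Q] = 3.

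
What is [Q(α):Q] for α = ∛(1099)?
[Q(α):Q] = 3

The minimal polynomial of α is x^3 - 1099, irreducible over Q since 1099 is not a perfect cube (so x^3 - 1099 has no rational root). Hence [Q(α):Q] = deg(m_α) = 3.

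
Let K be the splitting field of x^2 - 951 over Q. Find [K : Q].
[K : Q] = 2

f(x) = x^2 - 951 factors as (x - √951)(x + √951). The splitting field is K = Q(√951). Since 951 is squarefree and > 1, it is not a perfect square, so x^2 - 951 is irreducible over Q and [Q(√951) : Q] = 2. Hence [K : Q] = 2.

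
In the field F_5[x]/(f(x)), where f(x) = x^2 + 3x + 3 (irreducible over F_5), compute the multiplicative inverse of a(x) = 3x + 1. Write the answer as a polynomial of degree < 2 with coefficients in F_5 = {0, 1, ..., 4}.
a(x)^(-1) ≡ 3x + 3 (mod f(x))

Since f is irreducible over F_5, F_5[x]/(f) is a field and a(x) ≠ 0 has an inverse. Apply the extended Euclidean algorithm to f(x) and a(x) in F_5[x]: f(x) = (2x + 2)·a(x) + (1). The last nonzero remainder is the constant 1 = gcd(f, a) in F_5. Back-substituting through the division chain expresses 1 = s(x)·a(x) + t(x)·f(x) with s(x) ≡ 3x + 3 (mod f), so a(x)^(-1) ≡ s(x) = 3x + 3 (mod f). Check: (3x + 1)·(3x + 3) = 4x^2 + 2x + 3 ≡ 1 (mod x^2 + 3x + 3).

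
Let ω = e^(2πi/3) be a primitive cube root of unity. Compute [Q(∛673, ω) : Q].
[Q(∛673, ω) : Q] = 6

[Q(∛673):Q] = 3 (min poly x^3 - 673, irreducible since 673 is not a perfect cube). [Q(ω):Q] = 2 (min poly x^2 + x + 1). Since Q(∛673) ⊂ R and ω ∉ R, we have ω ∉ Q(∛673), so x^2 + x + 1 remains irreducible over Q(∛673) and [Q(∛673, ω) : Q(∛673)] = 2. By the tower law, [Q(∛673, ω) : Q] = 3 · 2 = 6. (In fact Q(∛673, ω) is the splitting field of x^3 - 673 over Q.)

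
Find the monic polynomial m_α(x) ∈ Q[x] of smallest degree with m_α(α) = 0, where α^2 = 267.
m_α(x) = x^2 - 267

α satisfies α^2 - 267 = 0, so x^2 - 267 annihilates α. Since d = 267 is squarefree and ≠ 1, it is not a perfect square in Q, so x^2 - 267 has no rational root and is therefore irreducible over Q (a degree-2 polynomial over a field is irreducible iff it has no root). Hence m_α(x) = x^2 - 267.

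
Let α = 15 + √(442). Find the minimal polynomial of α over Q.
m_α(x) = x^2 - 30x - 217

From α - 15 = √(442), squaring gives (α - 15)^2 = 442, i.e. α^2 - 30α + 225 = 442, so α^2 - 30α - 217 = 0. The discriminant of x^2 - 30x - 217 is (-30)^2 - 4·(-217) = 900 + 868 = 1768, and 4·(442) is not a perfect square in Q since 442 is squarefree and ≠ 1. Hence x^2 - 30x - 217 is irreducible over Q and is the minimal polynomial of α.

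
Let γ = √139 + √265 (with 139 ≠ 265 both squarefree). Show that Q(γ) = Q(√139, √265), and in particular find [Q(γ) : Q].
[Q(γ) : Q] = 4 (equivalently, Q(γ) = Q(√139, √265))

Obviously Q(γ) ⊆ Q(√139, √265), and [Q(√139, √265):Q] = 4 (since 139, 265 are distinct squarefree integers > 1 with 36835 not a perfect square). To show equality we compute the minimal polynomial of γ. From γ = √139 + √265: γ^2 = 139 + 2√(36835) + 265 = 404 + 2√(36835), so γ^2 - 404 = 2√(36835); squaring, (γ^2 - 404)^2 = 4·36835, i.e. γ^4 - 808γ^2 + 163216 - 147340 = 0, i.e. γ^4 - 808γ^2 + 15876 = 0. So γ is a root of x^4 - 808x^2 + 15876. This polynomial is irreducible over Q: it has no rational root (each ±√139 ± √265 is irrational), and any factorization into two quadratics over Q would force √(36835) ∈ Q (pairing opposite roots) or √139, √265 ∈ Q (other pairings), all impossible. Hence [Q(γ):Q] = 4 = [Q(√139, √265):Q], so Q(γ) = Q(√139, √265).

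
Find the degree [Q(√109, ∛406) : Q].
[Q(√109, ∛406) : Q] = 6

Let L = Q(√109, ∛406). Since Q(√109) ⊂ L and [Q(√109):Q] = 2, the tower law gives 2 | [L:Q]. Likewise Q(∛406) ⊂ L with [Q(∛406):Q] = 3 (because 406 is not a perfect cube), so 3 | [L:Q]. As gcd(2,3) = 1, [L:Q] is divisible by 6. Conversely L is generated over Q by √109 and ∛406, so [L:Q] ≤ 2·3 = 6. Therefore [Q(√109, ∛406) : Q] = 6.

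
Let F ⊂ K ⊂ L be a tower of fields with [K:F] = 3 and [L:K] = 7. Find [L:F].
[L:F] = 21

The tower law says that for any tower of field extensions F ⊂ K ⊂ L with finite degrees, [L:F] = [L:K] · [K:F]. Here this gives [L:F] = 7 · 3 = 21.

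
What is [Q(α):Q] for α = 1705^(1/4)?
[Q(α):Q] = 4

α is a root of x^4 - 1705. By Eisenstein's criterion at the prime p = 5 (which divides the constant term 1705 but p^2 = 25 does not, since 1705 is squarefree), x^4 - 1705 is irreducible over Q. Hence [Q(α):Q] = 4.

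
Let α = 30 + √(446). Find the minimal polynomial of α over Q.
m_α(x) = x^2 - 60x + 454

From α - 30 = √(446), squaring gives (α - 30)^2 = 446, i.e. α^2 - 60α + 900 = 446, so α^2 - 60α + 454 = 0. The discriminant of x^2 - 60x + 454 is (-60)^2 - 4·(454) = 3600 - 1816 = 1784, and 4·(446) is not a perfect square in Q since 446 is squarefree and ≠ 1. Hence x^2 - 60x + 454 is irreducible over Q and is the minimal polynomial of α.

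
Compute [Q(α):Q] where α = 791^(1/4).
[Q(α):Q] = 4

α is a root of x^4 - 791. By Eisenstein's criterion at the prime p = 7 (which divides the constant term 791 but p^2 = 49 does not, since 791 is squarefree), x^4 - 791 is irreducible over Q. Hence [Q(α):Q] = 4.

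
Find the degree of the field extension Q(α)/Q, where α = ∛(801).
[Q(α):Q] = 3

The minimal polynomial of α is x^3 - 801, irreducible over Q since 801 is not a perfect cube (so x^3 - 801 has no rational root). Hence [Q(α):Q] = deg(m_α) = 3.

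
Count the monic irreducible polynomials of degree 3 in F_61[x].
There are 75640 monic irreducible polynomials of degree 3 over F_61

Each element of F_{61^3} that lies in no proper subfield is a root of exactly one monic irreducible of degree 3 over F_61, and each such polynomial has 3 distinct roots in F_{61^3}. By Möbius inversion the count is N_61(3) = (1/3) Σ_{d|3} μ(3/d) · 61^d = (1/3)(μ(3)·61^1 + μ(1)·61^3) = 226920/3 = 75640.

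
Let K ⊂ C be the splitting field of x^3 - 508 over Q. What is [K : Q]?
[K : Q] = 6

The roots of x^3 - 508 are ∛508, ω∛508, ω^2∛508 where ω = e^(2πi/3) is a primitive cube root of unity, so K = Q(∛508, ω). Now [Q(∛508):Q] = 3 (since 508 is not a perfect cube, x^3 - 508 is irreducible) and [Q(ω):Q] = 2. Both 2 and 3 divide [K:Q], and [K:Q] ≤ 3·2 = 6, so [K:Q] = 6. (Equivalently: Q(∛508) ⊂ R but ω ∉ R, so [K : Q(∛508)] = 2.)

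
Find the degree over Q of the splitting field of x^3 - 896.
[K : Q] = 6

The roots of x^3 - 896 are ∛896, ω∛896, ω^2∛896 where ω = e^(2πi/3) is a primitive cube root of unity, so K = Q(∛896, ω). Now [Q(∛896):Q] = 3 (since 896 is not a perfect cube, x^3 - 896 is irreducible) and [Q(ω):Q] = 2. Both 2 and 3 divide [K:Q], and [K:Q] ≤ 3·2 = 6, so [K:Q] = 6. (Equivalently: Q(∛896) ⊂ R but ω ∉ R, so [K : Q(∛896)] = 2.)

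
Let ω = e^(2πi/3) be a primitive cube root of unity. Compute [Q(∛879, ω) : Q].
[Q(∛879, ω) : Q] = 6

[Q(∛879):Q] = 3 (min poly x^3 - 879, irreducible since 879 is not a perfect cube). [Q(ω):Q] = 2 (min poly x^2 + x + 1). Since Q(∛879) ⊂ R and ω ∉ R, we have ω ∉ Q(∛879), so x^2 + x + 1 remains irreducible over Q(∛879) and [Q(∛879, ω) : Q(∛879)] = 2. By the tower law, [Q(∛879, ω) : Q] = 3 · 2 = 6. (In fact Q(∛879, ω) is the splitting field of x^3 - 879 over Q.)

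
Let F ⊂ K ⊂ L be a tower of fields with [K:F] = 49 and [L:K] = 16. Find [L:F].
[L:F] = 784

The tower law says that for any tower of field extensions F ⊂ K ⊂ L with finite degrees, [L:F] = [L:K] · [K:F]. Here this gives [L:F] = 16 · 49 = 784.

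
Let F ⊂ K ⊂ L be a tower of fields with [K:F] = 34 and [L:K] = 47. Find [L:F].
[L:F] = 1598

The tower law says that for any tower of field extensions F ⊂ K ⊂ L with finite degrees, [L:F] = [L:K] · [K:F]. Here this gives [L:F] = 47 · 34 = 1598.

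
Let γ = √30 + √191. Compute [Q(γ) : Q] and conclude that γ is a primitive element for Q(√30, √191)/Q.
[Q(γ) : Q] = 4 (equivalently, Q(γ) = Q(√30, √191))

Obviously Q(γ) ⊆ Q(√30, √191), and [Q(√30, √191):Q] = 4 (since 30, 191 are distinct squarefree integers > 1 with 5730 not a perfect square). To show equality we compute the minimal polynomial of γ. From γ = √30 + √191: γ^2 = 30 + 2√(5730) + 191 = 221 + 2√(5730), so γ^2 - 221 = 2√(5730); squaring, (γ^2 - 221)^2 = 4·5730, i.e. γ^4 - 442γ^2 + 48841 - 22920 = 0, i.e. γ^4 - 442γ^2 + 25921 = 0. So γ is a root of x^4 - 442x^2 + 25921. This polynomial is irreducible over Q: it has no rational root (each ±√30 ± √191 is irrational), and any factorization into two quadratics over Q would force √(5730) ∈ Q (pairing opposite roots) or √30, √191 ∈ Q (other pairings), all impossible. Hence [Q(γ):Q] = 4 = [Q(√30, √191):Q], so Q(γ) = Q(√30, √191).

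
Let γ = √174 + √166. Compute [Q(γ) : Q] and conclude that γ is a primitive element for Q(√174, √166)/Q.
[Q(γ) : Q] = 4 (equivalently, Q(γ) = Q(√174, √166))

Obviously Q(γ) ⊆ Q(√174, √166), and [Q(√174, √166):Q] = 4 (since 174, 166 are distinct squarefree integers > 1 with 28884 not a perfect square). To show equality we compute the minimal polynomial of γ. From γ = √174 + √166: γ^2 = 174 + 2√(28884) + 166 = 340 + 2√(28884), so γ^2 - 340 = 2√(28884); squaring, (γ^2 - 340)^2 = 4·28884, i.e. γ^4 - 680γ^2 + 115600 - 115536 = 0, i.e. γ^4 - 680γ^2 + 64 = 0. So γ is a root of x^4 - 680x^2 + 64. This polynomial is irreducible over Q: it has no rational root (each ±√174 ± √166 is irrational), and any factorization into two quadratics over Q would force √(28884) ∈ Q (pairing opposite roots) or √174, √166 ∈ Q (other pairings), all impossible. Hence [Q(γ):Q] = 4 = [Q(√174, √166):Q], so Q(γ) = Q(√174, √166).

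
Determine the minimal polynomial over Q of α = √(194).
m_α(x) = x^2 - 194

α satisfies α^2 - 194 = 0, so x^2 - 194 annihilates α. Since d = 194 is squarefree and ≠ 1, it is not a perfect square in Q, so x^2 - 194 has no rational root and is therefore irreducible over Q (a degree-2 polynomial over a field is irreducible iff it has no root). Hence m_α(x) = x^2 - 194.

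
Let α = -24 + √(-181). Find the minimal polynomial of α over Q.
m_α(x) = x^2 + 48x + 757

From α + 24 = √(-181), squaring gives (α + 24)^2 = -181, i.e. α^2 + 48α + 576 = -181, so α^2 + 48α + 757 = 0. The discriminant of x^2 + 48x + 757 is (48)^2 - 4·(757) = 2304 - 3028 = -724, and 4·(-181) is not a perfect square in Q since -181 is squarefree and ≠ 1. Hence x^2 + 48x + 757 is irreducible over Q and is the minimal polynomial of α.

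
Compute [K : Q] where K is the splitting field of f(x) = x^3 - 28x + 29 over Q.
[K : Q] = 6

By the rational root test, any rational root of the monic integer polynomial f(x) = x^3 - 28x + 29 must be an integer dividing the constant term 29, i.e. one of ±{1, 29}. Evaluating: f(1) = 2, f(-1) = 56, f(29) = 23606, f(-29) = -23548; none is 0, so f has no rational root and is therefore irreducible over Q (a cubic with no linear factor over a field is irreducible). For an irreducible cubic, the Galois group is A_3 or S_3 according as the discriminant disc(f) = -4a^3 - 27b^2 = -4·(-28)^3 - 27·(29)^2 = 65101 is or is not a square in Q. Here disc(f) = 65101 is not a perfect square in Q, so the Galois group of f over Q is not contained in A_3 and must be all of S_3. The splitting field has degree |S_3| = 6 over Q, so [K : Q] = 6.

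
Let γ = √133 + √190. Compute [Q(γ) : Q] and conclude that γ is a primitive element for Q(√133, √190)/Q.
[Q(γ) : Q] = 4 (equivalently, Q(γ) = Q(√133, √190))

Obviously Q(γ) ⊆ Q(√133, √190), and [Q(√133, √190):Q] = 4 (since 133, 190 are distinct squarefree integers > 1 with 25270 not a perfect square). To show equality we compute the minimal polynomial of γ. From γ = √133 + √190: γ^2 = 133 + 2√(25270) + 190 = 323 + 2√(25270), so γ^2 - 323 = 2√(25270); squaring, (γ^2 - 323)^2 = 4·25270, i.e. γ^4 - 646γ^2 + 104329 - 101080 = 0, i.e. γ^4 - 646γ^2 + 3249 = 0. So γ is a root of x^4 - 646x^2 + 3249. This polynomial is irreducible over Q: it has no rational root (each ±√133 ± √190 is irrational), and any factorization into two quadratics over Q would force √(25270) ∈ Q (pairing opposite roots) or √133, √190 ∈ Q (other pairings), all impossible. Hence [Q(γ):Q] = 4 = [Q(√133, √190):Q], so Q(γ) = Q(√133, √190).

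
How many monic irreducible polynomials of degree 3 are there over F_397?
There are 20856792 monic irreducible polynomials of degree 3 over F_397

Each element of F_{397^3} that lies in no proper subfield is a root of exactly one monic irreducible of degree 3 over F_397, and each such polynomial has 3 distinct roots in F_{397^3}. By Möbius inversion the count is N_397(3) = (1/3) Σ_{d|3} μ(3/d) · 397^d = (1/3)(μ(3)·397^1 + μ(1)·397^3) = 62570376/3 = 20856792.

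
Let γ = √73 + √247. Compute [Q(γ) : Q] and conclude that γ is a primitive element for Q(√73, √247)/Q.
[Q(γ) : Q] = 4 (equivalently, Q(γ) = Q(√73, √247))

Obviously Q(γ) ⊆ Q(√73, √247), and [Q(√73, √247):Q] = 4 (since 73, 247 are distinct squarefree integers > 1 with 18031 not a perfect square). To show equality we compute the minimal polynomial of γ. From γ = √73 + √247: γ^2 = 73 + 2√(18031) + 247 = 320 + 2√(18031), so γ^2 - 320 = 2√(18031); squaring, (γ^2 - 320)^2 = 4·18031, i.e. γ^4 - 640γ^2 + 102400 - 72124 = 0, i.e. γ^4 - 640γ^2 + 30276 = 0. So γ is a root of x^4 - 640x^2 + 30276. This polynomial is irreducible over Q: it has no rational root (each ±√73 ± √247 is irrational), and any factorization into two quadratics over Q would force √(18031) ∈ Q (pairing opposite roots) or √73, √247 ∈ Q (other pairings), all impossible. Hence [Q(γ):Q] = 4 = [Q(√73, √247):Q], so Q(γ) = Q(√73, √247).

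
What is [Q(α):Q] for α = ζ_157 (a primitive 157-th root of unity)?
[Q(α):Q] = 156

The minimal polynomial of ζ_157 over Q is the 157-th cyclotomic polynomial Φ_157(x), which is irreducible over Q and has degree φ(157) = 156. Hence [Q(α):Q] = φ(157) = 156.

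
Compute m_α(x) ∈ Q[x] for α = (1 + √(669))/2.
m_α(x) = x^2 - x - 167

From 2α - 1 = √(669), squaring gives (2α - 1)^2 = 669, i.e. 4α^2 - 4α + 1 = 669, so α^2 - α + (1 - 669)/4 = 0. Since 669 ≡ 1 (mod 4), (1 - 669)/4 = -167 ∈ Z. The polynomial x^2 - x - 167 has discriminant 1 - 4·(-167) = 669, which is not a perfect square in Q (d = 669 is squarefree and ≠ 1), so x^2 - x - 167 is irreducible over Q. It is the minimal polynomial of α.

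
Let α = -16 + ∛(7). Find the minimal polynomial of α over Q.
m_α(x) = x^3 + 48x^2 + 768x + 4089

Set β = α + 16 = ∛(7), so β^3 = 7. Then (α + 16)^3 - 7 = 0, i.e. α is a root of g(x) = (x + 16)^3 - 7 = x^3 + 48x^2 + 768x + 4089. Since g(x) = h(x + 16) where h(x) = x^3 - 7, and h is irreducible over Q (because 7 is not a perfect cube, so h has no rational root, and a monic cubic with no rational root is irreducible), g is also irreducible (irreducibility is preserved under the substitution x → x + 16). Hence m_α(x) = x^3 + 48x^2 + 768x + 4089.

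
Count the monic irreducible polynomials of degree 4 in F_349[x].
There are 3708840450 monic irreducible polynomials of degree 4 over F_349

Each element of F_{349^4} that lies in no proper subfield is a root of exactly one monic irreducible of degree 4 over F_349, and each such polynomial has 4 distinct roots in F_{349^4}. By Möbius inversion the count is N_349(4) = (1/4) Σ_{d|4} μ(4/d) · 349^d = (1/4)(μ(4)·349^1 + μ(2)·349^2 + μ(1)·349^4) = 14835361800/4 = 3708840450.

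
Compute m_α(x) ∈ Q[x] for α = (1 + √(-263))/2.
m_α(x) = x^2 - x + 66

From 2α - 1 = √(-263), squaring gives (2α - 1)^2 = -263, i.e. 4α^2 - 4α + 1 = -263, so α^2 - α + (1 + 263)/4 = 0. Since -263 ≡ 1 (mod 4), (1 + 263)/4 = 66 ∈ Z. The polynomial x^2 - x + 66 has discriminant 1 - 4·(66) = -263, which is not a perfect square in Q (d = -263 is squarefree and ≠ 1), so x^2 - x + 66 is irreducible over Q. It is the minimal polynomial of α.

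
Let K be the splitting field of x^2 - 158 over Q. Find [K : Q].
[K : Q] = 2

f(x) = x^2 - 158 factors as (x - √158)(x + √158). The splitting field is K = Q(√158). Since 158 is squarefree and > 1, it is not a perfect square, so x^2 - 158 is irreducible over Q and [Q(√158) : Q] = 2. Hence [K : Q] = 2.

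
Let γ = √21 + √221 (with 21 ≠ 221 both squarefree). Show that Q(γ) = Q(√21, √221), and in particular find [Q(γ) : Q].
[Q(γ) : Q] = 4 (equivalently, Q(γ) = Q(√21, √221))

Obviously Q(γ) ⊆ Q(√21, √221), and [Q(√21, √221):Q] = 4 (since 21, 221 are distinct squarefree integers > 1 with 4641 not a perfect square). To show equality we compute the minimal polynomial of γ. From γ = √21 + √221: γ^2 = 21 + 2√(4641) + 221 = 242 + 2√(4641), so γ^2 - 242 = 2√(4641); squaring, (γ^2 - 242)^2 = 4·4641, i.e. γ^4 - 484γ^2 + 58564 - 18564 = 0, i.e. γ^4 - 484γ^2 + 40000 = 0. So γ is a root of x^4 - 484x^2 + 40000. This polynomial is irreducible over Q: it has no rational root (each ±√21 ± √221 is irrational), and any factorization into two quadratics over Q would force √(4641) ∈ Q (pairing opposite roots) or √21, √221 ∈ Q (other pairings), all impossible. Hence [Q(γ):Q] = 4 = [Q(√21, √221):Q], so Q(γ) = Q(√21, √221).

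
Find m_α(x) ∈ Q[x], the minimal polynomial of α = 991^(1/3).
m_α(x) = x^3 - 991

α satisfies α^3 = 991, so x^3 - 991 annihilates α. By the rational root test, a rational root p/q (in lowest terms) of x^3 - 991 would satisfy p^3 = 991 q^3, forcing q = 1 and p^3 = 991; but 991 is not a perfect cube, contradiction. A monic cubic over Q with no rational root is irreducible (any nontrivial factorization would include a linear factor). Hence x^3 - 991 is the minimal polynomial of α, and in particular [Q(α):Q] = 3.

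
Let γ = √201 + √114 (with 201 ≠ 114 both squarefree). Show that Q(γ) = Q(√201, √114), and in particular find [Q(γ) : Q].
[Q(γ) : Q] = 4 (equivalently, Q(γ) = Q(√201, √114))

Obviously Q(γ) ⊆ Q(√201, √114), and [Q(√201, √114):Q] = 4 (since 201, 114 are distinct squarefree integers > 1 with 22914 not a perfect square). To show equality we compute the minimal polynomial of γ. From γ = √201 + √114: γ^2 = 201 + 2√(22914) + 114 = 315 + 2√(22914), so γ^2 - 315 = 2√(22914); squaring, (γ^2 - 315)^2 = 4·22914, i.e. γ^4 - 630γ^2 + 99225 - 91656 = 0, i.e. γ^4 - 630γ^2 + 7569 = 0. So γ is a root of x^4 - 630x^2 + 7569. This polynomial is irreducible over Q: it has no rational root (each ±√201 ± √114 is irrational), and any factorization into two quadratics over Q would force √(22914) ∈ Q (pairing opposite roots) or √201, √114 ∈ Q (other pairings), all impossible. Hence [Q(γ):Q] = 4 = [Q(√201, √114):Q], so Q(γ) = Q(√201, √114).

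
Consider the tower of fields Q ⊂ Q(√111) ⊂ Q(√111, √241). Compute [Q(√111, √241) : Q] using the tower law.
[Q(√111, √241) : Q] = 4

[Q(√111):Q] = 2 (min poly x^2 - 111, irreducible since 111 is squarefree > 1). For the top step, suppose √241 ∈ Q(√111), say √241 = c + d√111 with c, d ∈ Q. Squaring: 241 = c^2 + 111d^2 + 2cd√111. Since √111 ∉ Q this forces 2cd = 0. If d = 0 then √241 = c ∈ Q, contradicting 241 squarefree > 1. If c = 0 then 241 = 111d^2, so 111·241 = (111d)^2 is a perfect square in Q — but 111·241 = 26751 is not a perfect square (since 111 and 241 are distinct squarefree integers). Contradiction. Hence √241 ∉ Q(√111), so x^2 - 241 stays irreducible over Q(√111) and [Q(√111, √241) : Q(√111)] = 2. By the tower law, [Q(√111, √241) : Q] = 2 · 2 = 4.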